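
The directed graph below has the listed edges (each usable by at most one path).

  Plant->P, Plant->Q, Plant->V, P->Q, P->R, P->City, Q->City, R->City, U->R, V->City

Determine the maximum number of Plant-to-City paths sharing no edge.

3

Assign every edge capacity 1; by Menger, the answer equals the max flow.
Path Plant→P→City (+1); total 1.
Path Plant→Q→City (+1); total 2.
Path Plant→V→City (+1); total 3.
No residual Plant→City path; max flow = 3.
Certifying cut of size 3: {Plant→P, Plant→Q, Plant→V}.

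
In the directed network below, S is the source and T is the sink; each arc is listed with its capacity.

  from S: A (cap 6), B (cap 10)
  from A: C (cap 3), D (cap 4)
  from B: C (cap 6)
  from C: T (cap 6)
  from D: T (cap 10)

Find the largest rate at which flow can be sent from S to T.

10

Augment S→A→C→T: bottleneck 3, flow now 3.
Augment S→A→D→T: bottleneck 3, flow now 6.
Augment S→B→C→T: bottleneck 3, flow now 9.
Augment S→B→C→A→D→T: bottleneck 1, flow now 10. (uses reverse residual edge)
No augmenting path remains; maximum flow = 10.
In the residual graph, reachable from S: {S, A, B, C}.
Min-cut edges: A→D (4), C→T (6); capacity 4 + 6 = 10.
This cut is saturated, so no flow can exceed 10.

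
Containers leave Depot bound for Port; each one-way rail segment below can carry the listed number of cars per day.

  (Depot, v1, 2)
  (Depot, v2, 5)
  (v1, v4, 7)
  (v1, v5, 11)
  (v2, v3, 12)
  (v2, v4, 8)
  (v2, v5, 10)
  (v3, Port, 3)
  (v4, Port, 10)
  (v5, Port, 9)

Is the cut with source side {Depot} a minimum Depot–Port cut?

Yes — it is a minimum cut (capacity 7).

Given cut capacity: 2 + 5 = 7.
Augment Depot→v1→v4→Port: bottleneck 2, flow now 2.
Augment Depot→v2→v3→Port: bottleneck 3, flow now 5.
Augment Depot→v2→v4→Port: bottleneck 2, flow now 7.
No augmenting path remains; maximum flow = 7.
Cut capacity 7 equals the max flow, so it is a minimum cut.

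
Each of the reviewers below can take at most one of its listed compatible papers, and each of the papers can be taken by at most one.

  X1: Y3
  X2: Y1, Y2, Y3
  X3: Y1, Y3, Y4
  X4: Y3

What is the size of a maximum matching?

Unit-capacity flow: source→left, listed edges, right→sink; max matching = max flow.
Augmenting path X1→Y3 (+1); matched 1.
Augmenting path X2→Y1 (+1); matched 2.
Augmenting path X3→Y4 (+1); matched 3.
No augmenting path remains; maximum matching = 3.
König certificate: {X2, X3, Y3} is a vertex cover of size 3 (every listed pair touches it), so no matching can be larger.

3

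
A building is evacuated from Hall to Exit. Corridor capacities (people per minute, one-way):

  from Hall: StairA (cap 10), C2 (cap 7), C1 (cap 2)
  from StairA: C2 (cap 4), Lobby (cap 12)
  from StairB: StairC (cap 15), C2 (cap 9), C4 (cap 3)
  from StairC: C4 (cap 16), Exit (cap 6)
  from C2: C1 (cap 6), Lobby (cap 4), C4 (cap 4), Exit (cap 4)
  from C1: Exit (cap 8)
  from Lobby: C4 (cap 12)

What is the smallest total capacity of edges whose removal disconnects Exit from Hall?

Augment Hall→C2→Exit: bottleneck 4, flow now 4.
Augment Hall→C1→Exit: bottleneck 2, flow now 6.
Augment Hall→C2→C1→Exit: bottleneck 3, flow now 9.
Augment Hall→StairA→C2→C1→Exit: bottleneck 3, flow now 12.
No augmenting path remains; maximum flow = 12.
By max-flow min-cut, the minimum cut capacity equals the max flow.
In the residual graph, reachable from Hall: {Hall, StairA, C2, Lobby, C4}.
Min-cut edges: Hall→C1 (2), C2→C1 (6), C2→Exit (4); capacity 2 + 6 + 4 = 12.

12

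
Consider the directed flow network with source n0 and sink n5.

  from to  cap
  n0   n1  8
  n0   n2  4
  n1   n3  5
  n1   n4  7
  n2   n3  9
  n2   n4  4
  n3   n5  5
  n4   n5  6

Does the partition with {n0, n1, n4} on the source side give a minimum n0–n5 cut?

Given cut capacity: 4 + 5 + 6 = 15.
Augment n0→n1→n3→n5: bottleneck 5, flow now 5.
Augment n0→n1→n4→n5: bottleneck 3, flow now 8.
Augment n0→n2→n4→n5: bottleneck 3, flow now 11.
No augmenting path remains; maximum flow = 11.
In the residual graph, reachable from n0: {n0, n1, n2, n3, n4}.
Min-cut edges: n3→n5 (5), n4→n5 (6); capacity 5 + 6 = 11.
Cut capacity 15 exceeds the max flow 11, so it is not minimum.

No — its capacity is 15, but the minimum cut has capacity 11.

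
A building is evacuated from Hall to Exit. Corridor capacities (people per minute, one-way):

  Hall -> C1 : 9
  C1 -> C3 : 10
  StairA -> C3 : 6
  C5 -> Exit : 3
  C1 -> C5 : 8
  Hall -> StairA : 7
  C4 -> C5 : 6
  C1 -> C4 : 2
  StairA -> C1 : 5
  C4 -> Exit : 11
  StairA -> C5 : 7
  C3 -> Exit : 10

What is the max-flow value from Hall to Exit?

Augment Hall→C1→C3→Exit: bottleneck 9, flow now 9.
Augment Hall→StairA→C3→Exit: bottleneck 1, flow now 10.
Augment Hall→StairA→C5→Exit: bottleneck 3, flow now 13.
Augment Hall→StairA→C1→C4→Exit: bottleneck 2, flow now 15.
No augmenting path remains; maximum flow = 15.
In the residual graph, reachable from Hall: {Hall, C1, StairA, C3, C5}.
Min-cut edges: C1→C4 (2), C3→Exit (10), C5→Exit (3); capacity 2 + 10 + 3 = 15.
This cut is saturated, so no flow can exceed 15.

15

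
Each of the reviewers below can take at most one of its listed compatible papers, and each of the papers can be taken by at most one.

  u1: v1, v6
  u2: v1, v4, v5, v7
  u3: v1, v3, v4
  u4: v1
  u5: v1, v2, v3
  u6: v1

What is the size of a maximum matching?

5

Unit-capacity flow: source→left, listed edges, right→sink; max matching = max flow.
Augmenting path u1→v1 (+1); matched 1.
Augmenting path u2→v4 (+1); matched 2.
Augmenting path u3→v3 (+1); matched 3.
Augmenting path u5→v2 (+1); matched 4.
Augmenting path u4→v1→u1→v6 (+1); matched 5.
No augmenting path remains; maximum matching = 5.
König certificate: {u1, u2, u3, u5, v1} is a vertex cover of size 5 (every listed pair touches it), so no matching can be larger.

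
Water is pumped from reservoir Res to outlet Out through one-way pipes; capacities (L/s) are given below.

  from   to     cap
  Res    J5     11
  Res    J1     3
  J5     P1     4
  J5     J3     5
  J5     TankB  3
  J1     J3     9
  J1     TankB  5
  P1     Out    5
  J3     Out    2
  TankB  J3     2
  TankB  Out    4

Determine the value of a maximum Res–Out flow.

Augment Res→J5→P1→Out: bottleneck 4, flow now 4.
Augment Res→J5→J3→Out: bottleneck 2, flow now 6.
Augment Res→J5→TankB→Out: bottleneck 3, flow now 9.
Augment Res→J1→TankB→Out: bottleneck 1, flow now 10.
No augmenting path remains; maximum flow = 10.
In the residual graph, reachable from Res: {Res, J5, J1, J3, TankB}.
Min-cut edges: J5→P1 (4), J3→Out (2), TankB→Out (4); capacity 4 + 2 + 4 = 10.
This cut is saturated, so no flow can exceed 10.

10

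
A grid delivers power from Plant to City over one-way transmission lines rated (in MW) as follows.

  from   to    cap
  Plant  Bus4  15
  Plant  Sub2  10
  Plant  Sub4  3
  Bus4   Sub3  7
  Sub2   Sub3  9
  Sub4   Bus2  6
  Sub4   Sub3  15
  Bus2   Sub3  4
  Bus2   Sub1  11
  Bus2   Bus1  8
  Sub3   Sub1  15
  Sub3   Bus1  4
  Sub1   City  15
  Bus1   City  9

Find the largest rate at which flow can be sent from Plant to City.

Augment Plant→Bus4→Sub3→Sub1→City: bottleneck 7, flow now 7.
Augment Plant→Sub2→Sub3→Sub1→City: bottleneck 8, flow now 15.
Augment Plant→Sub2→Sub3→Bus1→City: bottleneck 1, flow now 16.
Augment Plant→Sub4→Bus2→Bus1→City: bottleneck 3, flow now 19.
No augmenting path remains; maximum flow = 19.
In the residual graph, reachable from Plant: {Plant, Bus4, Sub2}.
Min-cut edges: Plant→Sub4 (3), Bus4→Sub3 (7), Sub2→Sub3 (9); capacity 3 + 7 + 9 = 19.
This cut is saturated, so no flow can exceed 19.

19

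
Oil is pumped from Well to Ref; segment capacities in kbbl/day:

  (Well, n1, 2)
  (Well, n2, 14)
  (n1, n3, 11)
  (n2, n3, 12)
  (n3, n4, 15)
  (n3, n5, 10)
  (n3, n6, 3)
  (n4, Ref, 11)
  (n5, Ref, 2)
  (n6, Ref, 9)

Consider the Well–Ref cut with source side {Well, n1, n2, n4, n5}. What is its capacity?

36

Edges leaving {Well, n1, n2, n4, n5}: n1→n3 (11), n2→n3 (12), n4→Ref (11), n5→Ref (2).
Cut capacity = 11 + 12 + 11 + 2 = 36.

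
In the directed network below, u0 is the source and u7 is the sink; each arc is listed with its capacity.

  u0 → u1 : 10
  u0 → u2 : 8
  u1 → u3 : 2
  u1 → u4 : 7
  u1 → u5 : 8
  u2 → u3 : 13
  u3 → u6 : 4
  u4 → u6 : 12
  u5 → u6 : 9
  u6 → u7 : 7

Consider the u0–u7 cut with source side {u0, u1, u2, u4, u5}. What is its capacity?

36

Edges leaving {u0, u1, u2, u4, u5}: u1→u3 (2), u2→u3 (13), u4→u6 (12), u5→u6 (9).
Cut capacity = 2 + 13 + 12 + 9 = 36.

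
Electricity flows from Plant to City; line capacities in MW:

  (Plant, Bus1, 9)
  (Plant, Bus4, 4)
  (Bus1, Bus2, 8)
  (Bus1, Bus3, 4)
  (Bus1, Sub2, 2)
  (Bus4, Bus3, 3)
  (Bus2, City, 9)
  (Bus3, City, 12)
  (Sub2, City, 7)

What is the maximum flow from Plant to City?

Augment Plant→Bus1→Bus2→City: bottleneck 8, flow now 8.
Augment Plant→Bus1→Bus3→City: bottleneck 1, flow now 9.
Augment Plant→Bus4→Bus3→City: bottleneck 3, flow now 12.
No augmenting path remains; maximum flow = 12.
In the residual graph, reachable from Plant: {Plant, Bus4}.
Min-cut edges: Plant→Bus1 (9), Bus4→Bus3 (3); capacity 9 + 3 = 12.
This cut is saturated, so no flow can exceed 12.

12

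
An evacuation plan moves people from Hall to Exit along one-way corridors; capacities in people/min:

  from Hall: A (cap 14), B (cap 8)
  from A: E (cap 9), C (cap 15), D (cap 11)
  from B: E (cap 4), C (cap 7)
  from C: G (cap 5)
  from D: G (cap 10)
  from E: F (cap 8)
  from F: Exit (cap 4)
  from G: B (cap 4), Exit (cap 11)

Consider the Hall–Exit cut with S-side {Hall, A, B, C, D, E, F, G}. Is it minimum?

Yes — it is a minimum cut (capacity 15).

Given cut capacity: 4 + 11 = 15.
Augment Hall→A→C→G→Exit: bottleneck 5, flow now 5.
Augment Hall→A→D→G→Exit: bottleneck 6, flow now 11.
Augment Hall→A→E→F→Exit: bottleneck 3, flow now 14.
Augment Hall→B→E→F→Exit: bottleneck 1, flow now 15.
No augmenting path remains; maximum flow = 15.
Cut capacity 15 equals the max flow, so it is a minimum cut.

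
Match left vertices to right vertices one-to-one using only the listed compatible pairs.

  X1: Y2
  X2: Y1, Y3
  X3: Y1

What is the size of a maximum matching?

3

Unit-capacity flow: source→left, listed edges, right→sink; max matching = max flow.
Augmenting path X1→Y2 (+1); matched 1.
Augmenting path X2→Y1 (+1); matched 2.
Augmenting path X3→Y1→X2→Y3 (+1); matched 3.
No augmenting path remains; maximum matching = 3.
König certificate: {X1, X2, X3} is a vertex cover of size 3 (every listed pair touches it), so no matching can be larger.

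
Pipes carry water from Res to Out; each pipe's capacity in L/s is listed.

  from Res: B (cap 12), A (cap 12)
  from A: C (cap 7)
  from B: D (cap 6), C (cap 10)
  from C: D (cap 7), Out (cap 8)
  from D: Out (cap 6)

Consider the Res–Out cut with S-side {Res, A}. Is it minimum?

No — its capacity is 19, but the minimum cut has capacity 14.

Given cut capacity: 12 + 7 = 19.
Augment Res→A→C→Out: bottleneck 7, flow now 7.
Augment Res→B→C→Out: bottleneck 1, flow now 8.
Augment Res→B→D→Out: bottleneck 6, flow now 14.
No augmenting path remains; maximum flow = 14.
In the residual graph, reachable from Res: {Res, A, B, C, D}.
Min-cut edges: C→Out (8), D→Out (6); capacity 8 + 6 = 14.
Cut capacity 19 exceeds the max flow 14, so it is not minimum.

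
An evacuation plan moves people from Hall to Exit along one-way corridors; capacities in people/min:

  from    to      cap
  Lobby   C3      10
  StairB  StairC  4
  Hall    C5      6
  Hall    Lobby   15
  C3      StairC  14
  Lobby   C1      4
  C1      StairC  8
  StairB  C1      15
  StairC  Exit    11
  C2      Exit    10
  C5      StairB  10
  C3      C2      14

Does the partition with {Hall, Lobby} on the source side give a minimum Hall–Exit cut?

Given cut capacity: 6 + 10 + 4 = 20.
Augment Hall→Lobby→C3→StairC→Exit: bottleneck 10, flow now 10.
Augment Hall→Lobby→C1→StairC→Exit: bottleneck 1, flow now 11.
Augment Hall→Lobby→C1→StairC→C3→C2→Exit: bottleneck 3, flow now 14. (uses reverse residual edge)
Augment Hall→C5→StairB→StairC→C3→C2→Exit: bottleneck 4, flow now 18. (uses reverse residual edge)
Augment Hall→C5→StairB→C1→StairC→C3→C2→Exit: bottleneck 2, flow now 20. (uses reverse residual edge)
No augmenting path remains; maximum flow = 20.
Cut capacity 20 equals the max flow, so it is a minimum cut.

Yes — it is a minimum cut (capacity 20).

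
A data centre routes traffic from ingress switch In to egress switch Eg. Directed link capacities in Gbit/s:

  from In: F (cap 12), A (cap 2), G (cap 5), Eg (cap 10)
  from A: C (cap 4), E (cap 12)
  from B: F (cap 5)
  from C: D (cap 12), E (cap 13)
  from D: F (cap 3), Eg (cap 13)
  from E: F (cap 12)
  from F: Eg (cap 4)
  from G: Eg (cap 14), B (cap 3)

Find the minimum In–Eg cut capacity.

21

Augment In→Eg: bottleneck 10, flow now 10.
Augment In→F→Eg: bottleneck 4, flow now 14.
Augment In→G→Eg: bottleneck 5, flow now 19.
Augment In→A→C→D→Eg: bottleneck 2, flow now 21.
No augmenting path remains; maximum flow = 21.
By max-flow min-cut, the minimum cut capacity equals the max flow.
In the residual graph, reachable from In: {In, F}.
Min-cut edges: In→A (2), In→G (5), In→Eg (10), F→Eg (4); capacity 2 + 5 + 10 + 4 = 21.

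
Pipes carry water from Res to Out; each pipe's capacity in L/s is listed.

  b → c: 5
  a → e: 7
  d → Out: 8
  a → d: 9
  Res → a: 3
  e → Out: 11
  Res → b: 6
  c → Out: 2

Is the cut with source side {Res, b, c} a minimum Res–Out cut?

Given cut capacity: 3 + 2 = 5.
Augment Res→a→d→Out: bottleneck 3, flow now 3.
Augment Res→b→c→Out: bottleneck 2, flow now 5.
No augmenting path remains; maximum flow = 5.
Cut capacity 5 equals the max flow, so it is a minimum cut.

Yes — it is a minimum cut (capacity 5).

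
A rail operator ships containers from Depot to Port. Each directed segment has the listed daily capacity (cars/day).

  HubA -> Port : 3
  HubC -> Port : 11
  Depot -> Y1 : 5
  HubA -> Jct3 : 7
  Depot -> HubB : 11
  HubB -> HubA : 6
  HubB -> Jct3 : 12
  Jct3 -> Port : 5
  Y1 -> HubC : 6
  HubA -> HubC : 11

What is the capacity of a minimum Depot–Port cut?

16

Augment Depot→HubB→Jct3→Port: bottleneck 5, flow now 5.
Augment Depot→HubB→HubA→Port: bottleneck 3, flow now 8.
Augment Depot→Y1→HubC→Port: bottleneck 5, flow now 13.
Augment Depot→HubB→HubA→HubC→Port: bottleneck 3, flow now 16.
No augmenting path remains; maximum flow = 16.
By max-flow min-cut, the minimum cut capacity equals the max flow.
In the residual graph, reachable from Depot: {Depot}.
Min-cut edges: Depot→HubB (11), Depot→Y1 (5); capacity 11 + 5 = 16.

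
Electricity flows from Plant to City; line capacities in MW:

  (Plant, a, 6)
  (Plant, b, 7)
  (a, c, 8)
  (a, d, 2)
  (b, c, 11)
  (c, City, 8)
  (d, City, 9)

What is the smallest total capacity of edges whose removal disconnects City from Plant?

Augment Plant→a→c→City: bottleneck 6, flow now 6.
Augment Plant→b→c→City: bottleneck 2, flow now 8.
Augment Plant→b→c→a→d→City: bottleneck 2, flow now 10. (uses reverse residual edge)
No augmenting path remains; maximum flow = 10.
By max-flow min-cut, the minimum cut capacity equals the max flow.
In the residual graph, reachable from Plant: {Plant, a, b, c}.
Min-cut edges: a→d (2), c→City (8); capacity 2 + 8 = 10.

10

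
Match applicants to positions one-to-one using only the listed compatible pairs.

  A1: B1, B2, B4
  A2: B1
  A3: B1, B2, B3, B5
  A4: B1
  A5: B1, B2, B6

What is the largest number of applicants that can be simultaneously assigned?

4

Unit-capacity flow: source→left, listed edges, right→sink; max matching = max flow.
Augmenting path A1→B1 (+1); matched 1.
Augmenting path A3→B2 (+1); matched 2.
Augmenting path A5→B6 (+1); matched 3.
Augmenting path A2→B1→A1→B4 (+1); matched 4.
No augmenting path remains; maximum matching = 4.
König certificate: {A1, A3, A5, B1} is a vertex cover of size 4 (every listed pair touches it), so no matching can be larger.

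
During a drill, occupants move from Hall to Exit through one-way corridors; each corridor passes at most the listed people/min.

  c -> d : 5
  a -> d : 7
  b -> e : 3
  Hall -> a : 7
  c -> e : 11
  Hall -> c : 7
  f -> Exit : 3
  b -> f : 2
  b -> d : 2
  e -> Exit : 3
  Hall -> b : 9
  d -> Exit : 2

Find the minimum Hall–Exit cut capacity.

Augment Hall→a→d→Exit: bottleneck 2, flow now 2.
Augment Hall→b→e→Exit: bottleneck 3, flow now 5.
Augment Hall→b→f→Exit: bottleneck 2, flow now 7.
No augmenting path remains; maximum flow = 7.
By max-flow min-cut, the minimum cut capacity equals the max flow.
In the residual graph, reachable from Hall: {Hall, a, b, c, d, e}.
Min-cut edges: b→f (2), d→Exit (2), e→Exit (3); capacity 2 + 2 + 3 = 7.

7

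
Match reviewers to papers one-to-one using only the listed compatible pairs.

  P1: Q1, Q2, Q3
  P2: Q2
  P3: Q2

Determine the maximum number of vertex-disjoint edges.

Unit-capacity flow: source→left, listed edges, right→sink; max matching = max flow.
Augmenting path P1→Q1 (+1); matched 1.
Augmenting path P2→Q2 (+1); matched 2.
No augmenting path remains; maximum matching = 2.
König certificate: {P1, Q2} is a vertex cover of size 2 (every listed pair touches it), so no matching can be larger.

2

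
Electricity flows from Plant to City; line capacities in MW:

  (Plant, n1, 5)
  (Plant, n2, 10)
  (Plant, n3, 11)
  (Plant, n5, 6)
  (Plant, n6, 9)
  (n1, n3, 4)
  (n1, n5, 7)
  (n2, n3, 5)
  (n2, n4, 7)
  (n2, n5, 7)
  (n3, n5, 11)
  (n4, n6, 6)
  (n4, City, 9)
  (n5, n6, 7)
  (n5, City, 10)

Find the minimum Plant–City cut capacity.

17

Augment Plant→n5→City: bottleneck 6, flow now 6.
Augment Plant→n1→n5→City: bottleneck 4, flow now 10.
Augment Plant→n2→n4→City: bottleneck 7, flow now 17.
No augmenting path remains; maximum flow = 17.
By max-flow min-cut, the minimum cut capacity equals the max flow.
In the residual graph, reachable from Plant: {Plant, n1, n2, n3, n5, n6}.
Min-cut edges: n2→n4 (7), n5→City (10); capacity 7 + 10 = 17.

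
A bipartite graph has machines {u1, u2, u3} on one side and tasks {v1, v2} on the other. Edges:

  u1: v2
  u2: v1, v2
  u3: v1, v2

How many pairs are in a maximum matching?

Unit-capacity flow: source→left, listed edges, right→sink; max matching = max flow.
Augmenting path u1→v2 (+1); matched 1.
Augmenting path u2→v1 (+1); matched 2.
No augmenting path remains; maximum matching = 2.
König certificate: {v1, v2} is a vertex cover of size 2 (every listed pair touches it), so no matching can be larger.

2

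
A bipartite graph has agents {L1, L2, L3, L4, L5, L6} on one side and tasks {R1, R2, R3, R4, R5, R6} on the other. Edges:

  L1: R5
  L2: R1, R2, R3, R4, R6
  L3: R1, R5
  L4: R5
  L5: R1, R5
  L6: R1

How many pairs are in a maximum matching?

3

Unit-capacity flow: source→left, listed edges, right→sink; max matching = max flow.
Augmenting path L1→R5 (+1); matched 1.
Augmenting path L2→R1 (+1); matched 2.
Augmenting path L3→R1→L2→R2 (+1); matched 3.
No augmenting path remains; maximum matching = 3.
König certificate: {L2, R1, R5} is a vertex cover of size 3 (every listed pair touches it), so no matching can be larger.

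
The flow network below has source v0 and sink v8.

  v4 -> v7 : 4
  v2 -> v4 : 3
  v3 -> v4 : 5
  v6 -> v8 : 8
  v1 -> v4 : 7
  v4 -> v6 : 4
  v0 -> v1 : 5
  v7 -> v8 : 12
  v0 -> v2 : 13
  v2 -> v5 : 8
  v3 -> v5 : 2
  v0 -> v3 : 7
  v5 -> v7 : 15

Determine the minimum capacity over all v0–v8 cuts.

16

Augment v0→v1→v4→v6→v8: bottleneck 4, flow now 4.
Augment v0→v1→v4→v7→v8: bottleneck 1, flow now 5.
Augment v0→v2→v4→v7→v8: bottleneck 3, flow now 8.
Augment v0→v2→v5→v7→v8: bottleneck 8, flow now 16.
No augmenting path remains; maximum flow = 16.
By max-flow min-cut, the minimum cut capacity equals the max flow.
In the residual graph, reachable from v0: {v0, v1, v2, v3, v4, v5, v7}.
Min-cut edges: v4→v6 (4), v7→v8 (12); capacity 4 + 12 = 16.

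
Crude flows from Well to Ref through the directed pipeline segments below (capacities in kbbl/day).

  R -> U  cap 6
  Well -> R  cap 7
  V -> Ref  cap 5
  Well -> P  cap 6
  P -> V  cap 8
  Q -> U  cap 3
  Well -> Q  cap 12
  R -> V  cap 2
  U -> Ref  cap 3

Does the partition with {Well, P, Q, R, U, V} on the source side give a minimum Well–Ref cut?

Yes — it is a minimum cut (capacity 8).

Given cut capacity: 3 + 5 = 8.
Augment Well→P→V→Ref: bottleneck 5, flow now 5.
Augment Well→Q→U→Ref: bottleneck 3, flow now 8.
No augmenting path remains; maximum flow = 8.
Cut capacity 8 equals the max flow, so it is a minimum cut.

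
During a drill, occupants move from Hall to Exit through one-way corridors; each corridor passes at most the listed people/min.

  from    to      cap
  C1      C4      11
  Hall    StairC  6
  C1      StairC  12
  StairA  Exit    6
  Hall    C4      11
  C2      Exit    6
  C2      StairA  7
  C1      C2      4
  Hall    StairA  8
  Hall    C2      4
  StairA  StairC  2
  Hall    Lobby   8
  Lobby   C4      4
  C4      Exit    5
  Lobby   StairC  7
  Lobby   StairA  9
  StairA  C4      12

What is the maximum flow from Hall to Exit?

Augment Hall→C2→Exit: bottleneck 4, flow now 4.
Augment Hall→StairA→Exit: bottleneck 6, flow now 10.
Augment Hall→C4→Exit: bottleneck 5, flow now 15.
No augmenting path remains; maximum flow = 15.
In the residual graph, reachable from Hall: {Hall, Lobby, StairA, StairC, C4}.
Min-cut edges: Hall→C2 (4), StairA→Exit (6), C4→Exit (5); capacity 4 + 6 + 5 = 15.
This cut is saturated, so no flow can exceed 15.

15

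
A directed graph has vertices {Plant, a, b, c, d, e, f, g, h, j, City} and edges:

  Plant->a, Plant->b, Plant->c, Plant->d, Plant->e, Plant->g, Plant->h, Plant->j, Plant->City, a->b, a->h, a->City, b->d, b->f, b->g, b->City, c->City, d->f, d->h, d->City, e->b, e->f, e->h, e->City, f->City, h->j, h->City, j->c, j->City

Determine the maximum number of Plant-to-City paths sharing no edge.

Assign every edge capacity 1; by Menger, the answer equals the max flow.
Path Plant→City (+1); total 1.
Path Plant→a→City (+1); total 2.
Path Plant→b→City (+1); total 3.
Path Plant→c→City (+1); total 4.
Path Plant→d→City (+1); total 5.
Path Plant→e→City (+1); total 6.
Path Plant→h→City (+1); total 7.
Path Plant→j→City (+1); total 8.
No residual Plant→City path; max flow = 8.
Certifying cut of size 8: {Plant→City, Plant→a, Plant→b, Plant→c, Plant→d, Plant→e, Plant→h, Plant→j}.

8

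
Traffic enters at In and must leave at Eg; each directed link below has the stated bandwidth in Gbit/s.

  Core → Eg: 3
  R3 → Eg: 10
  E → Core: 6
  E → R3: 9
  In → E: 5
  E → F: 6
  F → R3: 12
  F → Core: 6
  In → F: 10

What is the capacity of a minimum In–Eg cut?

Augment In→E→R3→Eg: bottleneck 5, flow now 5.
Augment In→F→R3→Eg: bottleneck 5, flow now 10.
Augment In→F→Core→Eg: bottleneck 3, flow now 13.
No augmenting path remains; maximum flow = 13.
By max-flow min-cut, the minimum cut capacity equals the max flow.
In the residual graph, reachable from In: {In, E, F, R3, Core}.
Min-cut edges: R3→Eg (10), Core→Eg (3); capacity 10 + 3 = 13.

13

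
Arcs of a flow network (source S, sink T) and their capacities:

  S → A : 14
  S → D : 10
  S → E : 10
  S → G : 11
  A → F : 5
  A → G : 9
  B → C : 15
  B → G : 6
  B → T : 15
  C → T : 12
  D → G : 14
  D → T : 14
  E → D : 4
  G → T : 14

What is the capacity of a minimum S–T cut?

28

Augment S→D→T: bottleneck 10, flow now 10.
Augment S→G→T: bottleneck 11, flow now 21.
Augment S→A→G→T: bottleneck 3, flow now 24.
Augment S→E→D→T: bottleneck 4, flow now 28.
No augmenting path remains; maximum flow = 28.
By max-flow min-cut, the minimum cut capacity equals the max flow.
In the residual graph, reachable from S: {S, A, E, F, G}.
Min-cut edges: S→D (10), E→D (4), G→T (14); capacity 10 + 4 + 14 = 28.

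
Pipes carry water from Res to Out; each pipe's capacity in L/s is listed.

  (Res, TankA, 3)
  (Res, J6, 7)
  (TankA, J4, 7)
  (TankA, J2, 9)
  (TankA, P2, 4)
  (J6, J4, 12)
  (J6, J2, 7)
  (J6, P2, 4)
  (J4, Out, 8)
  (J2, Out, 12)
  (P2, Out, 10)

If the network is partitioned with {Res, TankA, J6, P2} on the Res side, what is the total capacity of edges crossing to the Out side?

45

Edges leaving {Res, TankA, J6, P2}: TankA→J4 (7), TankA→J2 (9), J6→J4 (12), J6→J2 (7), P2→Out (10).
Cut capacity = 7 + 9 + 12 + 7 + 10 = 45.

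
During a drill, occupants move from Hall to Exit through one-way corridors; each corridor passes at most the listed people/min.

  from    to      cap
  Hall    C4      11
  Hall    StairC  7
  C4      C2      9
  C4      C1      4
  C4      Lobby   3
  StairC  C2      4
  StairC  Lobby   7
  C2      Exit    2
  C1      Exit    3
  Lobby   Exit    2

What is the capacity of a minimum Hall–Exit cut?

7

Augment Hall→C4→C2→Exit: bottleneck 2, flow now 2.
Augment Hall→C4→C1→Exit: bottleneck 3, flow now 5.
Augment Hall→C4→Lobby→Exit: bottleneck 2, flow now 7.
No augmenting path remains; maximum flow = 7.
By max-flow min-cut, the minimum cut capacity equals the max flow.
In the residual graph, reachable from Hall: {Hall, C4, StairC, C2, C1, Lobby}.
Min-cut edges: C2→Exit (2), C1→Exit (3), Lobby→Exit (2); capacity 2 + 3 + 2 = 7.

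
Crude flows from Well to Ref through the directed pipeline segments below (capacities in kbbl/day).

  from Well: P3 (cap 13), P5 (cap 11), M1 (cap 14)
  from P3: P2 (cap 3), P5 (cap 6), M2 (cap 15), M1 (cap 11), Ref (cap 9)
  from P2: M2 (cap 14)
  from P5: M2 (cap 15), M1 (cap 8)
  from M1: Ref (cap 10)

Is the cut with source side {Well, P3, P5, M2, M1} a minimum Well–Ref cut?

Given cut capacity: 3 + 9 + 10 = 22.
Augment Well→P3→Ref: bottleneck 9, flow now 9.
Augment Well→M1→Ref: bottleneck 10, flow now 19.
No augmenting path remains; maximum flow = 19.
In the residual graph, reachable from Well: {Well, P3, P2, P5, M2, M1}.
Min-cut edges: P3→Ref (9), M1→Ref (10); capacity 9 + 10 = 19.
Cut capacity 22 exceeds the max flow 19, so it is not minimum.

No — its capacity is 22, but the minimum cut has capacity 19.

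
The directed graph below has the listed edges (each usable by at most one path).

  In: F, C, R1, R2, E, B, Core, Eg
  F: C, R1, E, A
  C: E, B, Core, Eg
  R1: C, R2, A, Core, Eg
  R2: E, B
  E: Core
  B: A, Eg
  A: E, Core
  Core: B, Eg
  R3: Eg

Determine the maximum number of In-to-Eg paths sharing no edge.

Assign every edge capacity 1; by Menger, the answer equals the max flow.
Path In→Eg (+1); total 1.
Path In→C→Eg (+1); total 2.
Path In→R1→Eg (+1); total 3.
Path In→B→Eg (+1); total 4.
Path In→Core→Eg (+1); total 5.
No residual In→Eg path; max flow = 5.
Certifying cut of size 5: {B→Eg, C→Eg, Core→Eg, In→Eg, R1→Eg}.

5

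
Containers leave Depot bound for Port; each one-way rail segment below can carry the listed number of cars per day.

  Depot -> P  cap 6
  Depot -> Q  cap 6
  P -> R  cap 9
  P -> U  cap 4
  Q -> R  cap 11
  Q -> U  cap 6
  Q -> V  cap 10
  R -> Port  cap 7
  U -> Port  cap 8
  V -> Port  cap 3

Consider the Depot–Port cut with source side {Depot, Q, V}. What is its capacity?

Edges leaving {Depot, Q, V}: Depot→P (6), Q→R (11), Q→U (6), V→Port (3).
Cut capacity = 6 + 11 + 6 + 3 = 26.

26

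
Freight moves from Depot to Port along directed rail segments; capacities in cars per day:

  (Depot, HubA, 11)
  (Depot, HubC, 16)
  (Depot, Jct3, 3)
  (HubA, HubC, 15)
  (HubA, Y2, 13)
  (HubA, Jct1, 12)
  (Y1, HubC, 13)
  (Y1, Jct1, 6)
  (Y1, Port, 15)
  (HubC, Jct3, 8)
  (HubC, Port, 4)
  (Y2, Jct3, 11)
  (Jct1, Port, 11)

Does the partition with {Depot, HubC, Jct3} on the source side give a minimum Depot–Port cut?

Given cut capacity: 11 + 4 = 15.
Augment Depot→HubC→Port: bottleneck 4, flow now 4.
Augment Depot→HubA→Jct1→Port: bottleneck 11, flow now 15.
No augmenting path remains; maximum flow = 15.
Cut capacity 15 equals the max flow, so it is a minimum cut.

Yes — it is a minimum cut (capacity 15).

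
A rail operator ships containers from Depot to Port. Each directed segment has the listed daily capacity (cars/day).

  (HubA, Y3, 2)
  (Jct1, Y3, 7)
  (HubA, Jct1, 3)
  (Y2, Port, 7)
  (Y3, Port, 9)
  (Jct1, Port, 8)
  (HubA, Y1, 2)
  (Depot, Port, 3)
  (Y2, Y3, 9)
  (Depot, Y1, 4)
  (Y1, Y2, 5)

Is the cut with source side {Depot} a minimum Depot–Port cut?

Yes — it is a minimum cut (capacity 7).

Given cut capacity: 4 + 3 = 7.
Augment Depot→Port: bottleneck 3, flow now 3.
Augment Depot→Y1→Y2→Port: bottleneck 4, flow now 7.
No augmenting path remains; maximum flow = 7.
Cut capacity 7 equals the max flow, so it is a minimum cut.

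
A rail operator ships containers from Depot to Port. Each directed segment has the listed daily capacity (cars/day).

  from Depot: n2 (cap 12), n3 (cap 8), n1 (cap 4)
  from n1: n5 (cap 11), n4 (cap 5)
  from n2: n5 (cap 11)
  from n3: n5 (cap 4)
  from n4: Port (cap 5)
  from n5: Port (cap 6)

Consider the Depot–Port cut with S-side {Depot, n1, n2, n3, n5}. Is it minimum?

No — its capacity is 11, but the minimum cut has capacity 10.

Given cut capacity: 5 + 6 = 11.
Augment Depot→n1→n4→Port: bottleneck 4, flow now 4.
Augment Depot→n2→n5→Port: bottleneck 6, flow now 10.
No augmenting path remains; maximum flow = 10.
In the residual graph, reachable from Depot: {Depot, n2, n3, n5}.
Min-cut edges: Depot→n1 (4), n5→Port (6); capacity 4 + 6 = 10.
Cut capacity 11 exceeds the max flow 10, so it is not minimum.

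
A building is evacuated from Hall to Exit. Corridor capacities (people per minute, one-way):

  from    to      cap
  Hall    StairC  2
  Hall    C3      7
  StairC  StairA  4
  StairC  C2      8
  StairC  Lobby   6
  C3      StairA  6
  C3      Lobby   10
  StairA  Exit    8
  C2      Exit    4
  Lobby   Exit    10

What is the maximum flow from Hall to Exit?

9

Augment Hall→StairC→StairA→Exit: bottleneck 2, flow now 2.
Augment Hall→C3→StairA→Exit: bottleneck 6, flow now 8.
Augment Hall→C3→Lobby→Exit: bottleneck 1, flow now 9.
No augmenting path remains; maximum flow = 9.
In the residual graph, reachable from Hall: {Hall}.
Min-cut edges: Hall→StairC (2), Hall→C3 (7); capacity 2 + 7 = 9.
This cut is saturated, so no flow can exceed 9.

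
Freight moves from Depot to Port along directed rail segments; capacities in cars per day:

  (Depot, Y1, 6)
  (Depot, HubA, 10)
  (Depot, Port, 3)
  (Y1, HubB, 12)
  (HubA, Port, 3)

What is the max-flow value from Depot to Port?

Augment Depot→Port: bottleneck 3, flow now 3.
Augment Depot→HubA→Port: bottleneck 3, flow now 6.
No augmenting path remains; maximum flow = 6.
In the residual graph, reachable from Depot: {Depot, Y1, HubB, HubA}.
Min-cut edges: Depot→Port (3), HubA→Port (3); capacity 3 + 3 = 6.
This cut is saturated, so no flow can exceed 6.

6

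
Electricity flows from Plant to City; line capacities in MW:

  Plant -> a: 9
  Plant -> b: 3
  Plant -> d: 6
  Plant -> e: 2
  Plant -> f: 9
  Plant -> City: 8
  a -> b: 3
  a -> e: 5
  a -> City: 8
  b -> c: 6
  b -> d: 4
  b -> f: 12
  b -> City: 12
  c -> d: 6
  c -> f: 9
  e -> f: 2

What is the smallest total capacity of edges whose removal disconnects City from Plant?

20

Augment Plant→City: bottleneck 8, flow now 8.
Augment Plant→a→City: bottleneck 8, flow now 16.
Augment Plant→b→City: bottleneck 3, flow now 19.
Augment Plant→a→b→City: bottleneck 1, flow now 20.
No augmenting path remains; maximum flow = 20.
By max-flow min-cut, the minimum cut capacity equals the max flow.
In the residual graph, reachable from Plant: {Plant, d, e, f}.
Min-cut edges: Plant→a (9), Plant→b (3), Plant→City (8); capacity 9 + 3 + 8 = 20.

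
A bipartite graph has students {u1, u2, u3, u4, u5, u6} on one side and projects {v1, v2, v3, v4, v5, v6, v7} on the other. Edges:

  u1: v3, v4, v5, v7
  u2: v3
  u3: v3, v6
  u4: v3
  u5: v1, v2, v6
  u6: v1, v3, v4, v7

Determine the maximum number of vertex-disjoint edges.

5

Unit-capacity flow: source→left, listed edges, right→sink; max matching = max flow.
Augmenting path u1→v3 (+1); matched 1.
Augmenting path u3→v6 (+1); matched 2.
Augmenting path u5→v1 (+1); matched 3.
Augmenting path u6→v4 (+1); matched 4.
Augmenting path u2→v3→u1→v5 (+1); matched 5.
No augmenting path remains; maximum matching = 5.
König certificate: {u1, u3, u5, u6, v3} is a vertex cover of size 5 (every listed pair touches it), so no matching can be larger.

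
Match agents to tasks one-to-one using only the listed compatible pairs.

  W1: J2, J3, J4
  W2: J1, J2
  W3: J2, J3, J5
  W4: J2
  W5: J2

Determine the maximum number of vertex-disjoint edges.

4

Unit-capacity flow: source→left, listed edges, right→sink; max matching = max flow.
Augmenting path W1→J2 (+1); matched 1.
Augmenting path W2→J1 (+1); matched 2.
Augmenting path W3→J3 (+1); matched 3.
Augmenting path W4→J2→W1→J4 (+1); matched 4.
No augmenting path remains; maximum matching = 4.
König certificate: {W1, W2, W3, J2} is a vertex cover of size 4 (every listed pair touches it), so no matching can be larger.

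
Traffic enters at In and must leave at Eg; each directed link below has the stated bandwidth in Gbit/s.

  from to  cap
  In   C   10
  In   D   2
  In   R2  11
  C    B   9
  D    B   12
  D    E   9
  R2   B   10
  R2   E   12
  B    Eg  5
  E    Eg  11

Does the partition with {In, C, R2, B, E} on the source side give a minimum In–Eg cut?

No — its capacity is 18, but the minimum cut has capacity 16.

Given cut capacity: 2 + 5 + 11 = 18.
Augment In→C→B→Eg: bottleneck 5, flow now 5.
Augment In→D→E→Eg: bottleneck 2, flow now 7.
Augment In→R2→E→Eg: bottleneck 9, flow now 16.
No augmenting path remains; maximum flow = 16.
In the residual graph, reachable from In: {In, C, D, R2, B, E}.
Min-cut edges: B→Eg (5), E→Eg (11); capacity 5 + 11 = 16.
Cut capacity 18 exceeds the max flow 16, so it is not minimum.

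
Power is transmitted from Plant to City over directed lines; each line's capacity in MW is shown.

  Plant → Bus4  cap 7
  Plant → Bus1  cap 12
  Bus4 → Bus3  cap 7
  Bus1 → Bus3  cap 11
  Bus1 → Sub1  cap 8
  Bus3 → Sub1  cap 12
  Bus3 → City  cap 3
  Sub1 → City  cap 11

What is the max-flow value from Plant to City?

14

Augment Plant→Bus4→Bus3→City: bottleneck 3, flow now 3.
Augment Plant→Bus1→Sub1→City: bottleneck 8, flow now 11.
Augment Plant→Bus4→Bus3→Sub1→City: bottleneck 3, flow now 14.
No augmenting path remains; maximum flow = 14.
In the residual graph, reachable from Plant: {Plant, Bus4, Bus1, Bus3, Sub1}.
Min-cut edges: Bus3→City (3), Sub1→City (11); capacity 3 + 11 = 14.
This cut is saturated, so no flow can exceed 14.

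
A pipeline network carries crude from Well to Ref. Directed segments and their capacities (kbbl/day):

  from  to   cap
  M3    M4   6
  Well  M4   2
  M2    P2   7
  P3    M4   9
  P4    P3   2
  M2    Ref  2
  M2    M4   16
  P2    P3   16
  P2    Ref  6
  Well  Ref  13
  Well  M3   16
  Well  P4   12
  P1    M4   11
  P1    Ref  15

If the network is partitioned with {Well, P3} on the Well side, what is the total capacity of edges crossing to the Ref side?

52

Edges leaving {Well, P3}: Well→P4 (12), Well→M3 (16), Well→M4 (2), Well→Ref (13), P3→M4 (9).
Cut capacity = 12 + 16 + 2 + 13 + 9 = 52.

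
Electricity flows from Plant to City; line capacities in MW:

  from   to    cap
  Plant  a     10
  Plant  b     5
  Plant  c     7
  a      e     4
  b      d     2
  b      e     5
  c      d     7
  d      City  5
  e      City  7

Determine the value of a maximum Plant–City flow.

12

Augment Plant→a→e→City: bottleneck 4, flow now 4.
Augment Plant→b→d→City: bottleneck 2, flow now 6.
Augment Plant→b→e→City: bottleneck 3, flow now 9.
Augment Plant→c→d→City: bottleneck 3, flow now 12.
No augmenting path remains; maximum flow = 12.
In the residual graph, reachable from Plant: {Plant, a, b, c, d, e}.
Min-cut edges: d→City (5), e→City (7); capacity 5 + 7 = 12.
This cut is saturated, so no flow can exceed 12.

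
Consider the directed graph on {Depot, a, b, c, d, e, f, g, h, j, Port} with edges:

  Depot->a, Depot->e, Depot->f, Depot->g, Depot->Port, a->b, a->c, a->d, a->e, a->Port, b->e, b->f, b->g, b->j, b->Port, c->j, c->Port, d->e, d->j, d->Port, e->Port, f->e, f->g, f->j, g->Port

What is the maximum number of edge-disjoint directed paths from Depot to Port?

Assign every edge capacity 1; by Menger, the answer equals the max flow.
Path Depot→Port (+1); total 1.
Path Depot→a→Port (+1); total 2.
Path Depot→e→Port (+1); total 3.
Path Depot→g→Port (+1); total 4.
No residual Depot→Port path; max flow = 4.
Certifying cut of size 4: {Depot→Port, Depot→a, e→Port, g→Port}.

4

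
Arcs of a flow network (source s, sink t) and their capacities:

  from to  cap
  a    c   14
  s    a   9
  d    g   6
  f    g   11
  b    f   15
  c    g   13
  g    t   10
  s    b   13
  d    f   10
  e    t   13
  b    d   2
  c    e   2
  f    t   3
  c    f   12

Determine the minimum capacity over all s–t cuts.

15

Augment s→b→f→t: bottleneck 3, flow now 3.
Augment s→a→c→e→t: bottleneck 2, flow now 5.
Augment s→a→c→g→t: bottleneck 7, flow now 12.
Augment s→b→d→g→t: bottleneck 2, flow now 14.
Augment s→b→f→g→t: bottleneck 1, flow now 15.
No augmenting path remains; maximum flow = 15.
By max-flow min-cut, the minimum cut capacity equals the max flow.
In the residual graph, reachable from s: {s, a, b, c, d, f, g}.
Min-cut edges: c→e (2), f→t (3), g→t (10); capacity 2 + 3 + 10 = 15.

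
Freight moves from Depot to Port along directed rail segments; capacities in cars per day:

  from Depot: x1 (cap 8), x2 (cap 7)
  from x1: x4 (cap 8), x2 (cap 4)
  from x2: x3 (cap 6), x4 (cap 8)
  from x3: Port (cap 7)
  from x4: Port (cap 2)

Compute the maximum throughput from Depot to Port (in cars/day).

8

Augment Depot→x1→x4→Port: bottleneck 2, flow now 2.
Augment Depot→x2→x3→Port: bottleneck 6, flow now 8.
No augmenting path remains; maximum flow = 8.
In the residual graph, reachable from Depot: {Depot, x1, x2, x4}.
Min-cut edges: x2→x3 (6), x4→Port (2); capacity 6 + 2 = 8.
This cut is saturated, so no flow can exceed 8.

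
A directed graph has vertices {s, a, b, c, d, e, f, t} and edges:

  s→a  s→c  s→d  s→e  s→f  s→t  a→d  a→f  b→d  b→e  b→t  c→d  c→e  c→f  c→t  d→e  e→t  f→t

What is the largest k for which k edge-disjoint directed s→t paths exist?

4

Assign every edge capacity 1; by Menger, the answer equals the max flow.
Path s→t (+1); total 1.
Path s→c→t (+1); total 2.
Path s→e→t (+1); total 3.
Path s→f→t (+1); total 4.
No residual s→t path; max flow = 4.
Certifying cut of size 4: {e→t, f→t, s→c, s→t}.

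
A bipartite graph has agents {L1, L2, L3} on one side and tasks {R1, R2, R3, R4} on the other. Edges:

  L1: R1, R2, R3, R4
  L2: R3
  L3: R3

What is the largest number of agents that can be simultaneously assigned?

Unit-capacity flow: source→left, listed edges, right→sink; max matching = max flow.
Augmenting path L1→R1 (+1); matched 1.
Augmenting path L2→R3 (+1); matched 2.
No augmenting path remains; maximum matching = 2.
König certificate: {L1, R3} is a vertex cover of size 2 (every listed pair touches it), so no matching can be larger.

2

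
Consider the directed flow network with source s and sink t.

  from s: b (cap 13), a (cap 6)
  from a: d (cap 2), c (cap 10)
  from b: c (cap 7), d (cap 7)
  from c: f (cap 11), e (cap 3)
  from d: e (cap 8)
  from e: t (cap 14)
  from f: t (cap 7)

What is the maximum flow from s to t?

Augment s→a→c→e→t: bottleneck 3, flow now 3.
Augment s→a→c→f→t: bottleneck 3, flow now 6.
Augment s→b→c→f→t: bottleneck 4, flow now 10.
Augment s→b→d→e→t: bottleneck 7, flow now 17.
Augment s→b→c→a→d→e→t: bottleneck 1, flow now 18. (uses reverse residual edge)
No augmenting path remains; maximum flow = 18.
In the residual graph, reachable from s: {s, a, b, c, d, f}.
Min-cut edges: c→e (3), d→e (8), f→t (7); capacity 3 + 8 + 7 = 18.
This cut is saturated, so no flow can exceed 18.

18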